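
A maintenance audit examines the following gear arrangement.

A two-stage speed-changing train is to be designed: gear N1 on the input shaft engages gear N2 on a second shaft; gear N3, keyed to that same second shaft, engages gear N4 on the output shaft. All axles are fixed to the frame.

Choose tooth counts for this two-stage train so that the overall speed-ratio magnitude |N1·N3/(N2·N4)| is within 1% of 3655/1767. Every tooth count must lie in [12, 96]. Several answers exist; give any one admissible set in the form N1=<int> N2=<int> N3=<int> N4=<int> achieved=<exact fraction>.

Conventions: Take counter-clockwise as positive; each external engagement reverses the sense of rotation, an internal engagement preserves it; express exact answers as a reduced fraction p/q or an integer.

design class (target 3655/1767): fixed-axis compound train
target = 3655/1767 in lowest terms: an exact hit needs N1·N3 = k·3655 and N2·N4 = k·1767 for one integer k, every count in [12, 96]; additionally prefer no 1:1 stage (N1 ≠ N2, N3 ≠ N4)
k = 1: N1·N3 = 3655 = 43·85, N2·N4 = 1767 = 19·93
achieved = 43·85/(19·93) = 3655/1767; |achieved − target| = 0 ≤ 731/35340 ✓

N1=43 N2=19 N3=85 N4=93 achieved=3655/1767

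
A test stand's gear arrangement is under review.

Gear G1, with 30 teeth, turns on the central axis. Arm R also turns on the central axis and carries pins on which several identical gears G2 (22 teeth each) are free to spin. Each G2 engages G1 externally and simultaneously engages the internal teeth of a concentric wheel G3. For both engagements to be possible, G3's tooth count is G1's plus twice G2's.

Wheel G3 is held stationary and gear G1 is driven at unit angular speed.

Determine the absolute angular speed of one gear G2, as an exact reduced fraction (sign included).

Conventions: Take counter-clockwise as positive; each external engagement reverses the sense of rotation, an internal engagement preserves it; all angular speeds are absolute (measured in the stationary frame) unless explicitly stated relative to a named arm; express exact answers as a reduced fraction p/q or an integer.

topology: planetary set — G1 30T / G2 22T / G3 74T, arm = carrier (Willis)
ring teeth: 30 + 2·22 = 74
30(ω_sun−ω_arm) = −74(ω_ring−ω_arm),  ω_ring = 0, ω_sun = 1
30(1−ω_arm) = −74(0−ω_arm)  ⇒  104·ω_arm = 30  ⇒  ω_arm = 15/52
sun–planet mesh: 30·(1−15/52) = −22·(ω_p−ω_arm)  ⇒  ω_p−ω_arm = -555/572
ω_p = 15/52 − 555/572 = -15/22
exact speed ratio = -15/22

-15/22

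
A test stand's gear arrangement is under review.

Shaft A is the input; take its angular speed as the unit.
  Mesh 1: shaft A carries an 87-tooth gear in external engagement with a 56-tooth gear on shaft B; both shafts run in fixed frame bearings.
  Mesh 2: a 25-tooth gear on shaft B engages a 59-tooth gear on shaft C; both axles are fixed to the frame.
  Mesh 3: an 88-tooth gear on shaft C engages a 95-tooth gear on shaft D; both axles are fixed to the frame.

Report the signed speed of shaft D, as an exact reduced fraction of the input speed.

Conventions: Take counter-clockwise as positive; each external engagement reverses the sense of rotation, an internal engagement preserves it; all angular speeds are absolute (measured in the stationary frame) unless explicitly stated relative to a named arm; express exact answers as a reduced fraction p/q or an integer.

3-mesh fixed-axis compound train (all bearings frame-fixed)
mesh 1 [87T→56T]: |ω|/ω_in = 1×87/56 = 87/56, sense flips to −
mesh 2 [25T→59T]: |ω|/ω_in = (87/56)×25/59 = 2175/3304, sense flips to +
mesh 3 [88T→95T]: |ω|/ω_in = (2175/3304)×88/95 = 4785/7847, sense flips to −
signed output speed (× input speed) = -4785/7847

-4785/7847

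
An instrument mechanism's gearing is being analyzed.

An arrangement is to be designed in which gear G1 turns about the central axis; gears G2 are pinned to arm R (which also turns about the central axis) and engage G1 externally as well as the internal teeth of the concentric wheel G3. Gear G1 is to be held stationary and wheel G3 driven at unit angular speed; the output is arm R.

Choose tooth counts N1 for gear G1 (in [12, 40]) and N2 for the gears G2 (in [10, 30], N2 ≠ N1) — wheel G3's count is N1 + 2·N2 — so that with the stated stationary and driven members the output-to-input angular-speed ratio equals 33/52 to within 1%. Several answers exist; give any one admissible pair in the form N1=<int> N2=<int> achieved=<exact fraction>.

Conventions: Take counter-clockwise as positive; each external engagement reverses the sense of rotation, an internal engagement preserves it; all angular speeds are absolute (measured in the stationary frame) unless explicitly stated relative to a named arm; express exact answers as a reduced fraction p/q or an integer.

N1=38 N2=14 achieved=33/52

class = planetary set [ratio 33/52 wanted; Willis about the carrier]
Willis with ω_sun = 0: ω_arm/ω_ring = N3/(N1+N3); set equal to 33/52  ⇒  N3/N1 = (33/52)/(1 − 33/52) = 33/19
N3 = N1 + 2·N2  ⇒  N2/N1 = (N3/N1 − 1)/2 = (33/19 − 1)/2 = 7/19
smallest multiple with N1 ≥ 12 and N2 ≥ 10: k = 2  ⇒  N1 = 2·19 = 38, N2 = 2·7 = 14 (N1 ≤ 40, N2 ≤ 30, N2 ≠ N1 ✓), N3 = 38 + 2·14 = 66
check: N3/(N1+N3) with N1 = 38, N3 = 66 gives 33/52; |achieved − target| = 0 ≤ 33/5200 ✓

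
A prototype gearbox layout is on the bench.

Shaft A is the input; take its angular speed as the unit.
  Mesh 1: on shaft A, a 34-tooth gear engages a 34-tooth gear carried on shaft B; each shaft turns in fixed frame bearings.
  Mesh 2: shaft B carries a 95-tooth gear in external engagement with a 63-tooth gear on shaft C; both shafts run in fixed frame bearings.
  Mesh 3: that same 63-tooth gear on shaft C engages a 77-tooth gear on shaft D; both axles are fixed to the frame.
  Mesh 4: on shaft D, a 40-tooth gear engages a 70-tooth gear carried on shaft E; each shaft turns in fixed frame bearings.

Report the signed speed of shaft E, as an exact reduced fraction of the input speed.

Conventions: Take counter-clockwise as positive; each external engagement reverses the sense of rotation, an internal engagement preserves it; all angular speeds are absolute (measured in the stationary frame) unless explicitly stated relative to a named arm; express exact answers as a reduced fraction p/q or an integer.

380/539

4-mesh fixed-axis compound train (all bearings frame-fixed)
mesh 1 [34T→34T]: |ω|/ω_in = 1×34/34 = 1, sense flips to −
mesh 2 [95T→63T]: |ω|/ω_in = 1×95/63 = 95/63, sense flips to +
mesh 3 [63T→77T]: |ω|/ω_in = (95/63)×63/77 = 95/77, sense flips to −
mesh 4 [40T→70T]: |ω|/ω_in = (95/77)×40/70 = 380/539, sense flips to +
signed output speed (× input speed) = 380/539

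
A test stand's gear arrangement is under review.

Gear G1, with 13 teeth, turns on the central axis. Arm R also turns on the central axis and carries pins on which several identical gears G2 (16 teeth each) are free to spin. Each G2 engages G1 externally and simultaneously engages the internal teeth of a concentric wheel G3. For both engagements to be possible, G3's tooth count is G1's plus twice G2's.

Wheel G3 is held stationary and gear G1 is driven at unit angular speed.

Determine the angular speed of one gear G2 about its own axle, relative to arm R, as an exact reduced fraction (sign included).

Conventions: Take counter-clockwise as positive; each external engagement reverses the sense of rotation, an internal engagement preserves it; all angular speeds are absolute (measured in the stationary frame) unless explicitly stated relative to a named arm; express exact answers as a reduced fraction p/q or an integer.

class = planetary set [G3 = 13+2·16 = 45; Willis about the carrier]
ring teeth: 13 + 2·16 = 45
13(ω_sun−ω_arm) = −45(ω_ring−ω_arm),  ω_ring = 0, ω_sun = 1
13(1−ω_arm) = −45(0−ω_arm)  ⇒  58·ω_arm = 13  ⇒  ω_arm = 13/58
sun–planet mesh: 13·(1−13/58) = −16·(ω_p−ω_arm)  ⇒  ω_p−ω_arm = -585/928
exact speed ratio = -585/928

-585/928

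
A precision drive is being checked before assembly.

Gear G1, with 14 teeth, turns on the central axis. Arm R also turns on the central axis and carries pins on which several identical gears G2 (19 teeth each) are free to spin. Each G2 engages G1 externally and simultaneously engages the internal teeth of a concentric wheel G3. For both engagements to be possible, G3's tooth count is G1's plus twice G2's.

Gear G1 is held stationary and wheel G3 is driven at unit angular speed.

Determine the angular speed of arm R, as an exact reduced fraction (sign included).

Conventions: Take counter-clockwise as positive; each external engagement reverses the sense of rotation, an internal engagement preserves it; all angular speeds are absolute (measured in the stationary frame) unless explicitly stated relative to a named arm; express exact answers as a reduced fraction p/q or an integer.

topology: planetary set — G1 14T / G2 19T / G3 52T, arm = carrier (Willis)
ring teeth: 14 + 2·19 = 52
14(ω_sun−ω_arm) = −52(ω_ring−ω_arm),  ω_sun = 0, ω_ring = 1
14(0−ω_arm) = −52(1−ω_arm)  ⇒  66·ω_arm = 52  ⇒  ω_arm = 26/33
exact speed ratio = 26/33

26/33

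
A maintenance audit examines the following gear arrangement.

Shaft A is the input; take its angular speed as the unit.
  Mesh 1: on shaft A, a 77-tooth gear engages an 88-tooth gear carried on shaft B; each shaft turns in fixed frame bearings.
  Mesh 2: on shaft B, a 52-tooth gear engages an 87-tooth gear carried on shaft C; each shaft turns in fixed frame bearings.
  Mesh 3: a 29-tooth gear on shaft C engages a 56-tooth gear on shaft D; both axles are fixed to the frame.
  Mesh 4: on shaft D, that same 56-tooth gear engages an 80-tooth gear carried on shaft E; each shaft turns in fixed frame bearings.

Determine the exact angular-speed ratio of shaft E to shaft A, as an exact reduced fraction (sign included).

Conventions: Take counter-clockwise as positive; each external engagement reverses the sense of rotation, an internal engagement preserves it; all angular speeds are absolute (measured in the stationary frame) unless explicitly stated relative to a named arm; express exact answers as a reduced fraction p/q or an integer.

91/480

class = fixed-axis compound train [4 meshes; 4 ratios multiply, 4 sense flips]
mesh 1 [77T→88T]: running ratio 7/8, sense −
mesh 2 [52T→87T]: running ratio 91/174, sense +
mesh 3 [29T→56T]: running ratio 13/48, sense −
mesh 4 [56T→80T]: running ratio 91/480, sense +
ω_out/ω_in = 91/480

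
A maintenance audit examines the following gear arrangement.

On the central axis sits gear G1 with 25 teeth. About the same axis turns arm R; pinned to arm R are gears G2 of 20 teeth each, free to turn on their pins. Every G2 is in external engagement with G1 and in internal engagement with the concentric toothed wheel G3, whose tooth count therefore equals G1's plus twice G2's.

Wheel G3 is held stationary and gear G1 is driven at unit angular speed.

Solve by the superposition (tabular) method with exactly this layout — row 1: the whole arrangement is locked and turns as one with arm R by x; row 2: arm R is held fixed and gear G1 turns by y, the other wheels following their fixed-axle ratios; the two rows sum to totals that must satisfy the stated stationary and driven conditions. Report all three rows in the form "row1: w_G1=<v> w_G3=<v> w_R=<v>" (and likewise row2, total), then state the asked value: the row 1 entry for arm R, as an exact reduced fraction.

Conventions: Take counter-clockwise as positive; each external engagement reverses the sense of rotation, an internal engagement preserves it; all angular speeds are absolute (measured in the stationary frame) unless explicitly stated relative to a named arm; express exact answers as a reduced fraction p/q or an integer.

topology: planetary set — G1 25T / G2 20T / G3 65T, arm = carrier (Willis)
superposition row 1 [locked train]: every member turns x
row 2 (arm held, sun turns y): ω_ring = −(25/65)·y, ω_arm = 0
boundary: total ω_ring = x − (25/65)·y = 0 and total ω_sun = x + y = 1  ⇒  y = 13/18, x = 5/18
row 2 ring = −(25/65)·13/18 = -5/18
totals (row 1 + row 2): sun 5/18 + 13/18 = 1, ring 5/18 + (-5/18) = 0, arm 5/18 + 0 = 5/18
asked cell (row1, arm) = 5/18

row1: w_G1=5/18 w_G3=5/18 w_R=5/18
row2: w_G1=13/18 w_G3=-5/18 w_R=0
total: w_G1=1 w_G3=0 w_R=5/18
asked value: 5/18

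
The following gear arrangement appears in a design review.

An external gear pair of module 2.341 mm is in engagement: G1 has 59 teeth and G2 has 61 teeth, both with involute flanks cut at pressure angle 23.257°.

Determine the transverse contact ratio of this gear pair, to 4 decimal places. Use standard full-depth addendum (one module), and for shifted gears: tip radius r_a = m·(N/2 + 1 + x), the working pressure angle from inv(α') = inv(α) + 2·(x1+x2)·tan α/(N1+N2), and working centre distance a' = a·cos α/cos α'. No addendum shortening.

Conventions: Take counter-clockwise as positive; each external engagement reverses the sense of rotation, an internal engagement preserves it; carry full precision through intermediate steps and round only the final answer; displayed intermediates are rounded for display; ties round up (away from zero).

1.6235

recognized (one external pair, fixed centres): single-mesh tooth geometry, m = 2.341, N1 = 59, N2 = 61
base radii: r_b1 = 63.447931, r_b2 = 65.598708
tip radii: r_a1 = 71.400500, r_a2 = 73.741500
no profile shift: α' = α, a' = a
action lengths: √(r_a1²−r_b1²) = 32.747389, √(r_a2²−r_b2²) = 33.684096
base pitch p_b = π·m·cos α = 6.756866
CR = (32.747389 + 33.684096 − 140.460000·sin 23.25700°)/6.756866 = 1.623533
contact ratio ≈ 1.6235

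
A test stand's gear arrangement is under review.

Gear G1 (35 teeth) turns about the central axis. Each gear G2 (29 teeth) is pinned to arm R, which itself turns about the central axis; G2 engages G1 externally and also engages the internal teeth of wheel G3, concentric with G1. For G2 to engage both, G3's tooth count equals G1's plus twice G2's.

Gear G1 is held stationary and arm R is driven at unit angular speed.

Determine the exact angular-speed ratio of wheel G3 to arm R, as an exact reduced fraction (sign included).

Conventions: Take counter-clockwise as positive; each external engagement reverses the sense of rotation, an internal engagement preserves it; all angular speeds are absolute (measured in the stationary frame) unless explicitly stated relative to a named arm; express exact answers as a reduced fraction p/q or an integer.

recognized (axles ride arm R): planetary set, 35/29/93 teeth
ring teeth: 35 + 2·29 = 93
35(ω_sun−ω_arm) = −93(ω_ring−ω_arm),  ω_sun = 0, ω_arm = 1
ω_ring = 1 − (35/93)(0−1) = 128/93
ω_out/ω_in = 128/93

128/93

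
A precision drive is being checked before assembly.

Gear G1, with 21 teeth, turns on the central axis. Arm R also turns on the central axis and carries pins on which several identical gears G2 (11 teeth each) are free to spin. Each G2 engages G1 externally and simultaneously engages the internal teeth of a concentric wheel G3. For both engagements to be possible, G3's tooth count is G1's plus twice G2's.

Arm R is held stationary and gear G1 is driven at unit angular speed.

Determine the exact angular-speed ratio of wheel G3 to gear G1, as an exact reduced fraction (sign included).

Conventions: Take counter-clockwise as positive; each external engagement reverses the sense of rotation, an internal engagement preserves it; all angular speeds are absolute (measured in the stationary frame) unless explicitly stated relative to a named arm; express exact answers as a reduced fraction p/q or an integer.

planetary set (21T centre, 11T on arm, 43T internal) — Willis relation
ring teeth: 21 + 2·11 = 43
21(ω_sun−ω_arm) = −43(ω_ring−ω_arm),  ω_arm = 0, ω_sun = 1
ω_ring = 0 − (21/43)(1−0) = -21/43
ω_out/ω_in = -21/43

-21/43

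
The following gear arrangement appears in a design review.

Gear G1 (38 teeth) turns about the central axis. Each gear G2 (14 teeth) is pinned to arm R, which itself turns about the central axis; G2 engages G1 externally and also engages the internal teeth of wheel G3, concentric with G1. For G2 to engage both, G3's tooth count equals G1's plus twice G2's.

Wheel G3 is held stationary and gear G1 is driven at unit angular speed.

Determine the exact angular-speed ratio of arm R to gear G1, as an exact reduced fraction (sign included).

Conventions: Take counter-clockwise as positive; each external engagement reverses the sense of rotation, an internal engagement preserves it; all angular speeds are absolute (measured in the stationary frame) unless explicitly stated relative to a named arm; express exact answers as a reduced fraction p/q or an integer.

19/52

topology: planetary set — G1 38T / G2 14T / G3 66T, arm = carrier (Willis)
ring teeth: 38 + 2·14 = 66
38(ω_sun−ω_arm) = −66(ω_ring−ω_arm),  ω_ring = 0, ω_sun = 1
38(1−ω_arm) = −66(0−ω_arm)  ⇒  104·ω_arm = 38  ⇒  ω_arm = 19/52
ω_out/ω_in = 19/52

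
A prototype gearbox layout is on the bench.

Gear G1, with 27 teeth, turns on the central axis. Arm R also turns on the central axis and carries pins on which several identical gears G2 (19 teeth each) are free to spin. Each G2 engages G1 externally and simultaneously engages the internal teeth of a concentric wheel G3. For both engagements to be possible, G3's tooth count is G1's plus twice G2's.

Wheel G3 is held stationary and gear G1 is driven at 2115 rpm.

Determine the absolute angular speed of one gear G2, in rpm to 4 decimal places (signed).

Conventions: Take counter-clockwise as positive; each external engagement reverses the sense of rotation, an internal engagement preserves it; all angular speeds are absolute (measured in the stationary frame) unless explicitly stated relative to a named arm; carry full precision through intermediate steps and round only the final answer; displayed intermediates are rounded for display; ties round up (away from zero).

-1502.7632 rpm

recognized (axles ride arm R): planetary set, 27/19/65 teeth
normalise by the input: solve with ω_sun = 1, then scale by 2115 rpm
ring teeth: 27 + 2·19 = 65
27(ω_sun−ω_arm) = −65(ω_ring−ω_arm),  ω_ring = 0, ω_sun = 1
27(1−ω_arm) = −65(0−ω_arm)  ⇒  92·ω_arm = 27  ⇒  ω_arm = 27/92
sun–planet mesh: 27·(1−27/92) = −19·(ω_p−ω_arm)  ⇒  ω_p−ω_arm = -1755/1748
ω_p = 27/92 − 1755/1748 = -27/38
scale: ω_p = -27/38 × 2115 rpm = -1502.7632 rpm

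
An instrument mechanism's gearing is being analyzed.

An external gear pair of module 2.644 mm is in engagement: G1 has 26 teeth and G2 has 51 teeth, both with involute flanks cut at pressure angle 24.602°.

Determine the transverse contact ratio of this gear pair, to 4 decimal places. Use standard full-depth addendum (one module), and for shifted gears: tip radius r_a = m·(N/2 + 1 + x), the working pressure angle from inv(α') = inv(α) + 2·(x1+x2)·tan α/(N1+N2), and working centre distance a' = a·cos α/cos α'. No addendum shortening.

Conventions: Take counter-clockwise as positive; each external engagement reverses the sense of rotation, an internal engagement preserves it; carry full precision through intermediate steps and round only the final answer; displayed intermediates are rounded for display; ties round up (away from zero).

1.5082

class = single-mesh tooth geometry [involute pair 26T × 51T, m = 2.644]
base radii: r_b1 = 31.251764, r_b2 = 61.301537
tip radii: r_a1 = 37.016000, r_a2 = 70.066000
no profile shift: α' = α, a' = a
action lengths: √(r_a1²−r_b1²) = 19.837124, √(r_a2²−r_b2²) = 33.931783
base pitch p_b = π·m·cos α = 7.552332
CR = (19.837124 + 33.931783 − 101.794000·sin 24.60200°)/7.552332 = 1.508248
contact ratio ≈ 1.5082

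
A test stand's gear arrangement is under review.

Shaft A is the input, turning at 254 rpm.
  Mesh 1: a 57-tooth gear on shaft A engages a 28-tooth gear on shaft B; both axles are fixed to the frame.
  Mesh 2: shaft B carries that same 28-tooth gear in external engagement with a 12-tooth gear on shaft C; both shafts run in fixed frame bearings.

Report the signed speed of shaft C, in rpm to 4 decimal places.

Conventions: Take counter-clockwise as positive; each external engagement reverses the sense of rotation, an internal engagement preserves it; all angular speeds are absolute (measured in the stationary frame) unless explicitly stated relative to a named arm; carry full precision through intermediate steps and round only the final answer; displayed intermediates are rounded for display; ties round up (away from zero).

class = fixed-axis compound train [2 meshes; 2 ratios multiply, 2 sense flips]
mesh 1 [57T→28T]: ω = 254.0000×57/28 = 517.0714 rpm, sense flips to −
mesh 2 [28T→12T]: ω = 517.0714×28/12 = 1206.5000 rpm, sense flips to +
signed output speed = +1206.5000 rpm

+1206.5000 rpm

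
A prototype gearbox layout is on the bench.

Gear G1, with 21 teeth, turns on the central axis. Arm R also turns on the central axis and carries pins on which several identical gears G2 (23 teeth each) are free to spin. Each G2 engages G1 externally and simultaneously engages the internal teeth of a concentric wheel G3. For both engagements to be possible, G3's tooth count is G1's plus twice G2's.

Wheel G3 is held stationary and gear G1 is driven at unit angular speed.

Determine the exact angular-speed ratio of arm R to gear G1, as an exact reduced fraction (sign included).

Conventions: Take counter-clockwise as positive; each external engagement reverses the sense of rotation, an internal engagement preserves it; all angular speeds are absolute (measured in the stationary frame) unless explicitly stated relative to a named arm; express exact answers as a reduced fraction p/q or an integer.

recognized (axles ride arm R): planetary set, 21/23/67 teeth
ring teeth: 21 + 2·23 = 67
21(ω_sun−ω_arm) = −67(ω_ring−ω_arm),  ω_ring = 0, ω_sun = 1
21(1−ω_arm) = −67(0−ω_arm)  ⇒  88·ω_arm = 21  ⇒  ω_arm = 21/88
ω_out/ω_in = 21/88

21/88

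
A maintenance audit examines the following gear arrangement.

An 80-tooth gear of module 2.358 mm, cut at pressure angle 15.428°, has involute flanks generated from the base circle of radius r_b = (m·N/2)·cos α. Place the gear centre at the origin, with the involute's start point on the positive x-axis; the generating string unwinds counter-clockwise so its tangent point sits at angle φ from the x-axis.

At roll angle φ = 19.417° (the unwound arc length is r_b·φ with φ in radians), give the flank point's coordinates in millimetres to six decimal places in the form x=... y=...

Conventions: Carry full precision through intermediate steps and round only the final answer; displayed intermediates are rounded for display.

x=95.993284 y=1.166075

single-mesh involute tooth geometry (80T wheel at module 2.358)
pitch radius r_p = m·N/2 = 2.358·80/2 = 94.320000
base radius r_b = r_p·cos α = 94.320000·cos 15.428° = 90.921227
roll angle φ = 19.417° = 0.33889058 rad
x = r_b·(cos φ + φ·sin φ) = 95.993284
y = r_b·(sin φ − φ·cos φ) = 1.166075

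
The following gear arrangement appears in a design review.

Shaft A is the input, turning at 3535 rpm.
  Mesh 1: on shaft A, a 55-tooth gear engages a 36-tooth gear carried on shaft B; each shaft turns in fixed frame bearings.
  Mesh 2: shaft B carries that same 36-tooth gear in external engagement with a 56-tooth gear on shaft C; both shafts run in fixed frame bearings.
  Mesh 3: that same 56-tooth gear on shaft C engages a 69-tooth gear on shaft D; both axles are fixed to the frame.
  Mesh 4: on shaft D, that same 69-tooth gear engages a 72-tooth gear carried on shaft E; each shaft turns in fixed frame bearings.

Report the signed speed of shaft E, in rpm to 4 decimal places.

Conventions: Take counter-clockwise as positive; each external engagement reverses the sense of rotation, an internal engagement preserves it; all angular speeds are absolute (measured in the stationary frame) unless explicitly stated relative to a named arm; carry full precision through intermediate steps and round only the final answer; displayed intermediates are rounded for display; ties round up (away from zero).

+2700.3472 rpm

4-mesh fixed-axis compound train (all bearings frame-fixed)
mesh 1 [55T→36T]: ω = 3535.0000×55/36 = 5400.6944 rpm, sense flips to −
mesh 2 [36T→56T]: ω = 5400.6944×36/56 = 3471.8750 rpm, sense flips to +
mesh 3 [56T→69T]: ω = 3471.8750×56/69 = 2817.7536 rpm, sense flips to −
mesh 4 [69T→72T]: ω = 2817.7536×69/72 = 2700.3472 rpm, sense flips to +
signed output speed = +2700.3472 rpm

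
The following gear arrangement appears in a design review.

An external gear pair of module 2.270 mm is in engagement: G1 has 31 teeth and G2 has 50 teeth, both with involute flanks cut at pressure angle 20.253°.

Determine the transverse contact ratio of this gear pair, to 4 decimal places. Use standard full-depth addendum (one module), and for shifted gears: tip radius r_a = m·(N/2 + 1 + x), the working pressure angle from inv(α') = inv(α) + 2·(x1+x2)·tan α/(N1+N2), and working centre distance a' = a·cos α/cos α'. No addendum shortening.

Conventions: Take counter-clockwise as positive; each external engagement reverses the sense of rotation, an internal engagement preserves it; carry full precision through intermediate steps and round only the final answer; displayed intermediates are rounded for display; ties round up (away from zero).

1.6955

class = single-mesh tooth geometry [involute pair 31T × 50T, m = 2.270]
base radii: r_b1 = 33.009624, r_b2 = 53.241330
tip radii: r_a1 = 37.455000, r_a2 = 59.020000
no profile shift: α' = α, a' = a
action lengths: √(r_a1²−r_b1²) = 17.698636, √(r_a2²−r_b2²) = 25.470006
base pitch p_b = π·m·cos α = 6.690503
CR = (17.698636 + 25.470006 − 91.935000·sin 20.25300°)/6.690503 = 1.695516
contact ratio ≈ 1.6955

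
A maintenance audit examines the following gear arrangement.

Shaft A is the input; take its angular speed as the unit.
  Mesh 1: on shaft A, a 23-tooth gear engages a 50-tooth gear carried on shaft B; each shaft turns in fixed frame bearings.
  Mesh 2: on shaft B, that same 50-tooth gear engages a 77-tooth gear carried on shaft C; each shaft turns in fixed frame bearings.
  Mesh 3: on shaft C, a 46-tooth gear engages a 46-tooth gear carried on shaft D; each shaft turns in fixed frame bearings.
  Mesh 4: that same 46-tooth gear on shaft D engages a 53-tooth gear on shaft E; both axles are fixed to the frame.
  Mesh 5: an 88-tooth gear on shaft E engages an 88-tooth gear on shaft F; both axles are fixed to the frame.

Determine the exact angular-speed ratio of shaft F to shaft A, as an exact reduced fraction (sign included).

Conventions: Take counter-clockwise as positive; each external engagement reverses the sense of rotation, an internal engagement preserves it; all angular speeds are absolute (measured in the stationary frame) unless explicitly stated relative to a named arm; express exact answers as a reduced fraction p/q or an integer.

class = fixed-axis compound train [5 meshes; 5 ratios multiply, 5 sense flips]
mesh 1 [23T→50T]: running ratio 23/50, sense −
mesh 2 [50T→77T]: running ratio 23/77, sense +
mesh 3 [46T→46T]: running ratio 23/77, sense −
mesh 4 [46T→53T]: running ratio 1058/4081, sense +
mesh 5 [88T→88T]: running ratio 1058/4081, sense −
ω_out/ω_in = -1058/4081

-1058/4081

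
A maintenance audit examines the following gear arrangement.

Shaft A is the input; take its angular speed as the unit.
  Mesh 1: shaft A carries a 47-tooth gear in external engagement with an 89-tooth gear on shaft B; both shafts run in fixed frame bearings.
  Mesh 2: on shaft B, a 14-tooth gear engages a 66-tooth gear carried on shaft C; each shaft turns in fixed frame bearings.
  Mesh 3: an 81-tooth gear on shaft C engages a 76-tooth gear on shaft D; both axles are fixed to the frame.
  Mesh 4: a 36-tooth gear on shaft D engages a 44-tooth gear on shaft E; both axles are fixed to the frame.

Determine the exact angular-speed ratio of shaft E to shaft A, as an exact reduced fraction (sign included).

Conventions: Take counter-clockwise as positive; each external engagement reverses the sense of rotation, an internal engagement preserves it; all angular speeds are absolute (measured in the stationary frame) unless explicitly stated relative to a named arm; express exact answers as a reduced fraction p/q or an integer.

79947/818444

class = fixed-axis compound train [4 meshes; 4 ratios multiply, 4 sense flips]
mesh 1 [47T→89T]: running ratio 47/89, sense −
mesh 2 [14T→66T]: running ratio 329/2937, sense +
mesh 3 [81T→76T]: running ratio 8883/74404, sense −
mesh 4 [36T→44T]: running ratio 79947/818444, sense +
ω_out/ω_in = 79947/818444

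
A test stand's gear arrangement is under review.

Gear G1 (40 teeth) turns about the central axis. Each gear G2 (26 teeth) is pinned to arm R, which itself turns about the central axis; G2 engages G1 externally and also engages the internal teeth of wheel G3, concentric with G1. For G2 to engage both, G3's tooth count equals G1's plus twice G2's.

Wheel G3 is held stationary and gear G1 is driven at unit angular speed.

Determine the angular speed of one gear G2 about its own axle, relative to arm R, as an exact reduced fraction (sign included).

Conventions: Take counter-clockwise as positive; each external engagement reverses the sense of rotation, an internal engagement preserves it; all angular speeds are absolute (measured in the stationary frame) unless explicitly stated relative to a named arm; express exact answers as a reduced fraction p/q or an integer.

planetary set (40T centre, 26T on arm, 92T internal) — Willis relation
ring teeth: 40 + 2·26 = 92
40(ω_sun−ω_arm) = −92(ω_ring−ω_arm),  ω_ring = 0, ω_sun = 1
40(1−ω_arm) = −92(0−ω_arm)  ⇒  132·ω_arm = 40  ⇒  ω_arm = 10/33
sun–planet mesh: 40·(1−10/33) = −26·(ω_p−ω_arm)  ⇒  ω_p−ω_arm = -460/429
exact speed ratio = -460/429

-460/429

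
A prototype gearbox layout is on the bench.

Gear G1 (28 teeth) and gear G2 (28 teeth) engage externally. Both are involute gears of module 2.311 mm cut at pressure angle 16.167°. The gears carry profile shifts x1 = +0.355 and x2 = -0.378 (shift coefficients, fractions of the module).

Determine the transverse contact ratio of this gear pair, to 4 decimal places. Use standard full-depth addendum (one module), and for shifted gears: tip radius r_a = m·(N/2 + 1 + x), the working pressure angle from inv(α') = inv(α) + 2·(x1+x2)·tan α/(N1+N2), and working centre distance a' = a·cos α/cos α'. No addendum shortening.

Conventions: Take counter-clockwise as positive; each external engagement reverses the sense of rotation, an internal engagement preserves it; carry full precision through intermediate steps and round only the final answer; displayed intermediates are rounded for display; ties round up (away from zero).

1.8048

topology: single-mesh involute geometry — m = 2.311, 28T/28T pair
base radii: r_b1 = 31.074536, r_b2 = 31.074536
tip radii: r_a1 = 35.485405, r_a2 = 33.791442
inv(α') = inv(16.167°) + 2·(+0.355-0.378)·tan α/(28+28) = 0.00749687  ⇒  α' = 16.00290°
a' = a·cos α / cos α' = 64.7080·cos 16.167°/cos 16.00290° = 64.654584
action lengths: √(r_a1²−r_b1²) = 17.134387, √(r_a2²−r_b2²) = 13.275345
base pitch p_b = π·m·cos α = 6.973109
CR = (17.134387 + 13.275345 − 64.654584·sin 16.00290°)/6.973109 = 1.804842
contact ratio ≈ 1.8048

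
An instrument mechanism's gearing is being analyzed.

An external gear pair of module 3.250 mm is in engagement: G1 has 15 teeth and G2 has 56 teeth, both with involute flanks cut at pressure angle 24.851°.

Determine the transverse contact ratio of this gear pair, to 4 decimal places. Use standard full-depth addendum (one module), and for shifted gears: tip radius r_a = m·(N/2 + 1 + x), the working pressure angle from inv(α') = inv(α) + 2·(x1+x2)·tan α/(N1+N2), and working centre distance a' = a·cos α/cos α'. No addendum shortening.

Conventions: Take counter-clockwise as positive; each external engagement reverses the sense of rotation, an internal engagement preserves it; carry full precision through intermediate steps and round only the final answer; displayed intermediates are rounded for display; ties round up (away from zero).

1.4573

class = single-mesh tooth geometry [involute pair 15T × 56T, m = 3.250]
base radii: r_b1 = 22.117967, r_b2 = 82.573742
tip radii: r_a1 = 27.625000, r_a2 = 94.250000
no profile shift: α' = α, a' = a
action lengths: √(r_a1²−r_b1²) = 16.551017, √(r_a2²−r_b2²) = 45.438306
base pitch p_b = π·m·cos α = 9.264752
CR = (16.551017 + 45.438306 − 115.375000·sin 24.85100°)/9.264752 = 1.457333
contact ratio ≈ 1.4573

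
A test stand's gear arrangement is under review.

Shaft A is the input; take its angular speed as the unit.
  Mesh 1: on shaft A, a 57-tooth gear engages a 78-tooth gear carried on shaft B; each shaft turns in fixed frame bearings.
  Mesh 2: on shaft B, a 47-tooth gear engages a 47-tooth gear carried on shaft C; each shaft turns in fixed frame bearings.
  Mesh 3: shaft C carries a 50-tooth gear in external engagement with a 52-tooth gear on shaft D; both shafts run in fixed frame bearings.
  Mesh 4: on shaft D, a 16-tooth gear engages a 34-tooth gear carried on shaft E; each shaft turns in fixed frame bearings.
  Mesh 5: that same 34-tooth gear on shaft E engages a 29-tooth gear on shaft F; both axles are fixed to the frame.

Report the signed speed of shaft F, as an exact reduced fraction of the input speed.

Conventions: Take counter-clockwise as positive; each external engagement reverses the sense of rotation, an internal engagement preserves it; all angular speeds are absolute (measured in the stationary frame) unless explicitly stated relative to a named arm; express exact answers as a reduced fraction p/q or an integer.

5-mesh fixed-axis compound train (all bearings frame-fixed)
mesh 1 [57T→78T]: |ω|/ω_in = 1×57/78 = 19/26, sense flips to −
mesh 2 [47T→47T]: |ω|/ω_in = (19/26)×47/47 = 19/26, sense flips to +
mesh 3 [50T→52T]: |ω|/ω_in = (19/26)×50/52 = 475/676, sense flips to −
mesh 4 [16T→34T]: |ω|/ω_in = (475/676)×16/34 = 950/2873, sense flips to +
mesh 5 [34T→29T]: |ω|/ω_in = (950/2873)×34/29 = 1900/4901, sense flips to −
signed output speed (× input speed) = -1900/4901

-1900/4901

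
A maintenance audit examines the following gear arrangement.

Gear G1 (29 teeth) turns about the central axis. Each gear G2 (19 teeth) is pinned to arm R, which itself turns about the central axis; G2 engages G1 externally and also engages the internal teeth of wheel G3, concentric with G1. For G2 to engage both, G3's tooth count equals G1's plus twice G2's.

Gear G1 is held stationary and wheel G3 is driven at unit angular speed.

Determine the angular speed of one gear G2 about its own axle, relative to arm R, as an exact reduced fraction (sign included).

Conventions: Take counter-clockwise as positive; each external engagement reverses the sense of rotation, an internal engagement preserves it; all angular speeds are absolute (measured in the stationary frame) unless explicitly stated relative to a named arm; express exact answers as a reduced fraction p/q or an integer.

planetary set (29T centre, 19T on arm, 67T internal) — Willis relation
ring teeth: 29 + 2·19 = 67
29(ω_sun−ω_arm) = −67(ω_ring−ω_arm),  ω_sun = 0, ω_ring = 1
29(0−ω_arm) = −67(1−ω_arm)  ⇒  96·ω_arm = 67  ⇒  ω_arm = 67/96
sun–planet mesh: 29·(0−67/96) = −19·(ω_p−ω_arm)  ⇒  ω_p−ω_arm = 1943/1824
exact speed ratio = 1943/1824

1943/1824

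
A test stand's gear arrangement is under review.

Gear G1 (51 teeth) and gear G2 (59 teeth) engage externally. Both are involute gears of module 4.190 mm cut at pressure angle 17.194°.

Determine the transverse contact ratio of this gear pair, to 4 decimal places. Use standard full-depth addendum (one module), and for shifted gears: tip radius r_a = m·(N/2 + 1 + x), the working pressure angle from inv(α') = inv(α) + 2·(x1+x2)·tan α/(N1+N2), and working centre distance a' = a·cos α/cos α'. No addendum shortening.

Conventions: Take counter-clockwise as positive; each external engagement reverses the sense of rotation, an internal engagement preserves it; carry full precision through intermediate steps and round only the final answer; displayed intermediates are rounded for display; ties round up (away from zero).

1.9450

recognized (one external pair, fixed centres): single-mesh tooth geometry, m = 4.190, N1 = 51, N2 = 59
base radii: r_b1 = 102.070025, r_b2 = 118.081009
tip radii: r_a1 = 111.035000, r_a2 = 127.795000
no profile shift: α' = α, a' = a
action lengths: √(r_a1²−r_b1²) = 43.709053, √(r_a2²−r_b2²) = 48.871642
base pitch p_b = π·m·cos α = 12.574998
CR = (43.709053 + 48.871642 − 230.450000·sin 17.19400°)/12.574998 = 1.944957
contact ratio ≈ 1.9450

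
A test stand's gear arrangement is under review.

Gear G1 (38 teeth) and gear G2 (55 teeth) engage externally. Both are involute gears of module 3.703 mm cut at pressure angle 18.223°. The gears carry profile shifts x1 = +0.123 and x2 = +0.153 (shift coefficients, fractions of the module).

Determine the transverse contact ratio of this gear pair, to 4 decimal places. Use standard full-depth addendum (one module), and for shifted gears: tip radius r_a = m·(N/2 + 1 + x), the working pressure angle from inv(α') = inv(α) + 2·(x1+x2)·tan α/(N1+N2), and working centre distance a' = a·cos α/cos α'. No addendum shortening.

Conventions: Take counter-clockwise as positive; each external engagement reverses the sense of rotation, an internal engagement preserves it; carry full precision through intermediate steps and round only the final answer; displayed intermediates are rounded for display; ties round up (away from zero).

1.7757

topology: single-mesh involute geometry — m = 3.703, 38T/55T pair
base radii: r_b1 = 66.828357, r_b2 = 96.725253
tip radii: r_a1 = 74.515469, r_a2 = 106.102059
inv(α') = inv(18.223°) + 2·(+0.123+0.153)·tan α/(38+55) = 0.01313093  ⇒  α' = 19.19872°
a' = a·cos α / cos α' = 172.1895·cos 18.223°/cos 19.19872° = 173.185551
action lengths: √(r_a1²−r_b1²) = 32.962491, √(r_a2²−r_b2²) = 43.610461
base pitch p_b = π·m·cos α = 11.049867
CR = (32.962491 + 43.610461 − 173.185551·sin 19.19872°)/11.049867 = 1.775736
contact ratio ≈ 1.7757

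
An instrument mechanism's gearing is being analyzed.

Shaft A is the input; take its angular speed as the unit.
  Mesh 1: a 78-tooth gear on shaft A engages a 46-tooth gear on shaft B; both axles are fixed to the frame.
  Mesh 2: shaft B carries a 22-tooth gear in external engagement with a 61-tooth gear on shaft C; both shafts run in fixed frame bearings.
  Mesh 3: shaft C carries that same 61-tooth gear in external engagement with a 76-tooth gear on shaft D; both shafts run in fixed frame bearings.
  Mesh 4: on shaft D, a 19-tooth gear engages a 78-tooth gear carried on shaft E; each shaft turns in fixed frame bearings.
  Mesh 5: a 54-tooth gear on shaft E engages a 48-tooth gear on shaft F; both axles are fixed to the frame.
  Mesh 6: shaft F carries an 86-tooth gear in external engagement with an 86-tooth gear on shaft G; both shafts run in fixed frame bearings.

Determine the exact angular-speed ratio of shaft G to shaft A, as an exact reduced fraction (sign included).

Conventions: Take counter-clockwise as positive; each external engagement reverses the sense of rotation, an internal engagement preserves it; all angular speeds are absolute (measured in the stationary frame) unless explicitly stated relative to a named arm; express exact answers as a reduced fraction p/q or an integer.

99/736

class = fixed-axis compound train [6 meshes; 6 ratios multiply, 6 sense flips]
mesh 1 [78T→46T]: running ratio 39/23, sense −
mesh 2 [22T→61T]: running ratio 858/1403, sense +
mesh 3 [61T→76T]: running ratio 429/874, sense −
mesh 4 [19T→78T]: running ratio 11/92, sense +
mesh 5 [54T→48T]: running ratio 99/736, sense −
mesh 6 [86T→86T]: running ratio 99/736, sense +
ω_out/ω_in = 99/736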